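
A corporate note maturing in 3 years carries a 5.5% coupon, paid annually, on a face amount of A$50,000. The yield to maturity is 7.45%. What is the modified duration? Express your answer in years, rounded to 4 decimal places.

2.6449 years

Periodic yield y = 0.0745. First find Macaulay duration:
  t   CF        PV=CF/(1+0.0745)^t    t·PV
  1     2,750.00     2,559.3299     2,559.3299
  2     2,750.00     2,381.8799     4,763.7597
  3    52,750.00    42,520.9740   127,562.9221
  Σ                 47,462.1838   134,886.0118
P = 47,462.1838; Macaulay duration = 134,886.0118 / 47,462.1838 = 2.84197 years.
Modified duration = D_Mac / (1 + y) = 2.84197 / 1.0745 = 2.64492 years.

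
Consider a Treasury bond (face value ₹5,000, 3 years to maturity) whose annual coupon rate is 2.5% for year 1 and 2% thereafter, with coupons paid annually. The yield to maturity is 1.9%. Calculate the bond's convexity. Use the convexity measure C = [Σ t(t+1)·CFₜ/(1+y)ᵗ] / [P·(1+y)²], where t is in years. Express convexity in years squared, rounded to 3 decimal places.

With y = 0.019:
  t   CF        PV=CF/(1+0.019)^t    t·PV        t(t+1)·PV
  1       125.00       122.6693       122.6693         245.3386
  2       100.00        96.3056       192.6112         577.8337
  3     5,100.00     4,820.0065    14,460.0195      57,840.0780
  Σ                  5,038.9814    14,775.3000      58,663.2503
P = 5,038.9814.
Convexity = Σ t(t+1)·PV / [P·(1+y)²] = 58,663.2503 / (5,038.9814 × 1.038361) = 11.21179.

11.212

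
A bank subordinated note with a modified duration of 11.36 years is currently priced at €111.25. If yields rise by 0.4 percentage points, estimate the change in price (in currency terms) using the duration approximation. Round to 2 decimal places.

-€5.06

Duration approximation: ΔP/P ≈ -D_mod · Δy = -11.36 × (+0.004) = -0.045440.
ΔP ≈ 111.25 × (-0.045440) = -5.05520.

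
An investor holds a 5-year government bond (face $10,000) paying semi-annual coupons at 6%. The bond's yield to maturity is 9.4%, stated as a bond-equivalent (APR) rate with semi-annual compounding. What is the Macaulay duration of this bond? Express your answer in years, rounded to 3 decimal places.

Periodic yield y = 0.047. Discount each cash flow and weight by its period:
  t   CF        PV=CF/(1+0.047)^t    t·PV
  1       300.00       286.5330       286.5330
  2       300.00       273.6704       547.3409
  3       300.00       261.3853       784.1560
  4       300.00       249.6517       998.6068
  5       300.00       238.4448     1,192.2240
  6       300.00       227.7410     1,366.4458
  7       300.00       217.5176     1,522.6235
  8       300.00       207.7532     1,662.0259
  9       300.00       198.4272     1,785.8445
  10   10,300.00     6,506.8442    65,068.4420
  Σ                  8,667.9684    75,214.2422
Price P = Σ PV = 8,667.9684.
Macaulay duration = Σ(t·PV) / P = 75,214.2422 / 8,667.9684 = 8.67726 half-year periods.
In years: 8.67726 / 2 = 4.33863 years.

4.339 years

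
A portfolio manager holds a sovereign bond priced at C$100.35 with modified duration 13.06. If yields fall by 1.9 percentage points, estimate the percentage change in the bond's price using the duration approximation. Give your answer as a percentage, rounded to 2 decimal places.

Duration approximation: ΔP/P ≈ -D_mod · Δy = -13.06 × (-0.019) = +0.248140.
As a percentage: +24.8140%.

+24.81%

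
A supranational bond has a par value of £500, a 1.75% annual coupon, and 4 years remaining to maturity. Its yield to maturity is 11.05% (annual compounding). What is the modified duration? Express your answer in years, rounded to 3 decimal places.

Periodic yield y = 0.1105. First find Macaulay duration:
  t   CF        PV=CF/(1+0.1105)^t    t·PV
  1         8.75         7.8793         7.8793
  2         8.75         7.0953        14.1906
  3         8.75         6.3893        19.1679
  4       508.75       334.5262     1,338.1049
  Σ                    355.8901     1,379.3427
P = 355.8901; Macaulay duration = 1,379.3427 / 355.8901 = 3.87575 years.
Modified duration = D_Mac / (1 + y) = 3.87575 / 1.1105 = 3.49010 years.

3.490 years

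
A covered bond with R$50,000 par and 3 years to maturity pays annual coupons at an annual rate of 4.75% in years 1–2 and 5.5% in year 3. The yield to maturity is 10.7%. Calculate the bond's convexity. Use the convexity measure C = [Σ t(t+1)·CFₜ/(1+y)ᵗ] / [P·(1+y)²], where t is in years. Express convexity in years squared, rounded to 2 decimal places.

With y = 0.107:
  t   CF        PV=CF/(1+0.107)^t    t·PV        t(t+1)·PV
  1     2,375.00     2,145.4381     2,145.4381       4,290.8762
  2     2,375.00     1,938.0651     3,876.1303      11,628.3909
  3    52,750.00    38,884.7760   116,654.3280     466,617.3118
  Σ                 42,968.2793   122,675.8964     482,536.5790
P = 42,968.2793.
Convexity = Σ t(t+1)·PV / [P·(1+y)²] = 482,536.5790 / (42,968.2793 × 1.225449) = 9.16404.

9.16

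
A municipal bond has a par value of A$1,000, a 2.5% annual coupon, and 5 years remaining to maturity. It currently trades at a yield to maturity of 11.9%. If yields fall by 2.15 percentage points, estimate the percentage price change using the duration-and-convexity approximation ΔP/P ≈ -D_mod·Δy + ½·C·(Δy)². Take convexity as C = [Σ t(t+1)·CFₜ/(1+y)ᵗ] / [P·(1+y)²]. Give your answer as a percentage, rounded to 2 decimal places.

+9.53%

With y = 0.119:
  t   CF        PV=CF/(1+0.119)^t    t·PV        t(t+1)·PV
  1        25.00        22.3414        22.3414          44.6828
  2        25.00        19.9655        39.9310         119.7929
  3        25.00        17.8423        53.5268         214.1071
  4        25.00        15.9448        63.7793         318.8964
  5     1,025.00       584.2160     2,921.0799      17,526.4794
  Σ                    660.3099     3,100.6583      18,223.9586
P = 660.3099; D_Mac = 4.69576 yrs; D_mod = 4.19639 yrs; C = 22.04117.
Duration effect: -4.19639 × (-0.0215) = +0.090222
Convexity effect: 0.5 × 22.04117 × (-0.0215)² = +0.0050943
ΔP/P ≈ +0.090222 + 0.0050943 = +0.095317 = +9.5317%.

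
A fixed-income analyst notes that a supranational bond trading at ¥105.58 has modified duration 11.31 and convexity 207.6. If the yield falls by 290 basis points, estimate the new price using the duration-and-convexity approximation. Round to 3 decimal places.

¥149.426

Duration effect: -D_mod·Δy = -11.31 × (-0.029) = +0.327990
Convexity effect: ½·C·(Δy)² = 0.5 × 207.6 × (-0.029)² = +0.0872958
ΔP/P ≈ +0.327990 + 0.0872958 = +0.4152858
New price ≈ 105.58 × (1 + 0.4152858) = 149.425874764.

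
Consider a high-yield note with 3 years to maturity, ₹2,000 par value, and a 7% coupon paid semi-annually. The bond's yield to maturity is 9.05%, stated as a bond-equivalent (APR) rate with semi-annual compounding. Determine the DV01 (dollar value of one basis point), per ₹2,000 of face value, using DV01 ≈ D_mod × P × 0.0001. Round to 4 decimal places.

Periodic yield y = 0.04525.
  t   CF        PV=CF/(1+0.04525)^t    t·PV
  1        70.00        66.9696        66.9696
  2        70.00        64.0704       128.1409
  3        70.00        61.2968       183.8903
  4        70.00        58.6432       234.5726
  5        70.00        56.1044       280.5222
  6     2,070.00     1,587.2644     9,523.5867
  Σ                  1,894.3489    10,417.6822
P = 1,894.3489; D_Mac = 5.49935 half-year periods = 2.74967 yrs; D_mod = 2.63064 yrs.
DV01 ≈ 2.63064 × 1,894.3489 × 0.0001 = 0.498334.

₹0.4983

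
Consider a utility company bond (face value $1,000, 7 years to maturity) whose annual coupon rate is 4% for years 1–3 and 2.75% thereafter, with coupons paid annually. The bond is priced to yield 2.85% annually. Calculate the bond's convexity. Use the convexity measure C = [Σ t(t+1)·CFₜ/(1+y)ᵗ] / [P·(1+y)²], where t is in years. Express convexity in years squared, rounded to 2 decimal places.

46.11

With y = 0.0285:
  t   CF        PV=CF/(1+0.0285)^t    t·PV        t(t+1)·PV
  1        40.00        38.8916        38.8916          77.7832
  2        40.00        37.8139        75.6278         226.8834
  3        40.00        36.7661       110.2982         441.1927
  4        27.50        24.5762        98.3050         491.5249
  5        27.50        23.8952       119.4761         716.8569
  6        27.50        23.2331       139.3985         975.7897
  7     1,027.50       844.0181     5,908.1267      47,265.0134
  Σ                  1,029.1942     6,490.1239      50,195.0441
P = 1,029.1942.
Convexity = Σ t(t+1)·PV / [P·(1+y)²] = 50,195.0441 / (1,029.1942 × 1.057812) = 46.10573.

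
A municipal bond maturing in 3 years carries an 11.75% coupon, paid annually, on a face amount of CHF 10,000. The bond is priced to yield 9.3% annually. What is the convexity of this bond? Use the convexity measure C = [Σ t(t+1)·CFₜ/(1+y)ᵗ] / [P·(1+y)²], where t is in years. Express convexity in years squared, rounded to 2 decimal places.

With y = 0.093:
  t   CF        PV=CF/(1+0.093)^t    t·PV        t(t+1)·PV
  1     1,175.00     1,075.0229     1,075.0229       2,150.0457
  2     1,175.00       983.5525     1,967.1050       5,901.3149
  3    11,175.00     8,558.2909    25,674.8728     102,699.4912
  Σ                 10,616.8663    28,717.0007     110,750.8519
P = 10,616.8663.
Convexity = Σ t(t+1)·PV / [P·(1+y)²] = 110,750.8519 / (10,616.8663 × 1.194649) = 8.73193.

8.73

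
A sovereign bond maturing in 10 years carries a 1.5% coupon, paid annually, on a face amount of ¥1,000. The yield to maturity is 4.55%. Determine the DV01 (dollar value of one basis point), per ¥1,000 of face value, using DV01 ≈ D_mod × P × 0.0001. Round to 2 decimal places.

¥0.67

Periodic yield y = 0.0455.
  t   CF        PV=CF/(1+0.0455)^t    t·PV
  1        15.00        14.3472        14.3472
  2        15.00        13.7228        27.4456
  3        15.00        13.1256        39.3768
  4        15.00        12.5544        50.2175
  5        15.00        12.0080        60.0401
  6        15.00        11.4854        68.9125
  7        15.00        10.9856        76.8991
  8        15.00        10.5075        84.0599
  9        15.00        10.0502        90.4518
  10    1,015.00       650.4676     6,504.6760
  Σ                    759.2543     7,016.4266
P = 759.2543; D_Mac = 9.24121 yrs; D_mod = 8.83903 yrs.
DV01 ≈ 8.83903 × 759.2543 × 0.0001 = 0.671107.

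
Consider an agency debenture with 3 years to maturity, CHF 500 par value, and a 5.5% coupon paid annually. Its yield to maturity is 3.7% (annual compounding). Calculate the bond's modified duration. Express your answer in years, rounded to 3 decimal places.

2.749 years

Periodic yield y = 0.037. First find Macaulay duration:
  t   CF        PV=CF/(1+0.037)^t    t·PV
  1        27.50        26.5188        26.5188
  2        27.50        25.5726        51.1452
  3       527.50       473.0273     1,419.0819
  Σ                    525.1187     1,496.7459
P = 525.1187; Macaulay duration = 1,496.7459 / 525.1187 = 2.85030 years.
Modified duration = D_Mac / (1 + y) = 2.85030 / 1.037 = 2.74860 years.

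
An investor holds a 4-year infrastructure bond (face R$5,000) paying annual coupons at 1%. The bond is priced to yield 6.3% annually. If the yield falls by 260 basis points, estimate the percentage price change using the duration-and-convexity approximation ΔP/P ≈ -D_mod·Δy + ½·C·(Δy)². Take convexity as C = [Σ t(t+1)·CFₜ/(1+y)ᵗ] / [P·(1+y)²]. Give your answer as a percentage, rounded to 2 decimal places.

With y = 0.063:
  t   CF        PV=CF/(1+0.063)^t    t·PV        t(t+1)·PV
  1        50.00        47.0367        47.0367          94.0734
  2        50.00        44.2490        88.4980         265.4940
  3        50.00        41.6265       124.8796         499.5184
  4     5,050.00     3,955.1078    15,820.4310      79,102.1551
  Σ                  4,088.0200    16,080.8453      79,961.2408
P = 4,088.0200; D_Mac = 3.93365 yrs; D_mod = 3.70052 yrs; C = 17.31012.
Duration effect: -3.70052 × (-0.026) = +0.096213
Convexity effect: 0.5 × 17.31012 × (-0.026)² = +0.0058508
ΔP/P ≈ +0.096213 + 0.0058508 = +0.102064 = +10.2064%.

+10.21%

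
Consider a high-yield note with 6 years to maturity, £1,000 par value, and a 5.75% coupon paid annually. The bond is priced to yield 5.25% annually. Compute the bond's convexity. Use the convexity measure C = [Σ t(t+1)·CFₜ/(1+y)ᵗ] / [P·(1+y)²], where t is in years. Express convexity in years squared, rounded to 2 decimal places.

31.66

With y = 0.0525:
  t   CF        PV=CF/(1+0.0525)^t    t·PV        t(t+1)·PV
  1        57.50        54.6318        54.6318         109.2637
  2        57.50        51.9067       103.8135         311.4404
  3        57.50        49.3176       147.9527         591.8107
  4        57.50        46.8575       187.4301         937.1507
  5        57.50        44.5202       222.6011       1,335.6067
  6     1,057.50       777.9429     4,667.6577      32,673.6039
  Σ                  1,025.1768     5,384.0869      35,958.8759
P = 1,025.1768.
Convexity = Σ t(t+1)·PV / [P·(1+y)²] = 35,958.8759 / (1,025.1768 × 1.107756) = 31.66381.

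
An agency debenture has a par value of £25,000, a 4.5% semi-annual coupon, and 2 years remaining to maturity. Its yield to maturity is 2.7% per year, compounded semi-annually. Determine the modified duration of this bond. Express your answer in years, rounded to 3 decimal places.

1.910 years

Periodic yield y = 0.0135. First find Macaulay duration:
  t   CF        PV=CF/(1+0.0135)^t    t·PV
  1       562.50       555.0074       555.0074
  2       562.50       547.6146     1,095.2292
  3       562.50       540.3203     1,620.9608
  4    25,562.50    24,227.4839    96,909.9355
  Σ                 25,870.4262   100,181.1330
P = 25,870.4262; Macaulay duration = 100,181.1330 / 25,870.4262 = 3.87242 half-year periods = 1.93621 years.
Modified duration = D_Mac / (1 + y) = 1.93621 / 1.0135 = 1.91042 years.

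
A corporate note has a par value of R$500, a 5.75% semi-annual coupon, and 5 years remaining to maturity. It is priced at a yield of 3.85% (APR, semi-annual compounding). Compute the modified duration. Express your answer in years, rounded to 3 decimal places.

Periodic yield y = 0.01925. First find Macaulay duration:
  t   CF        PV=CF/(1+0.01925)^t    t·PV
  1       14.375        14.1035        14.1035
  2       14.375        13.8371        27.6743
  3       14.375        13.5758        40.7274
  4       14.375        13.3194        53.2776
  5       14.375        13.0679        65.3393
  6       14.375        12.8210        76.9263
  7       14.375        12.5789        88.0523
  8       14.375        12.3413        98.7307
  9       14.375        12.1082       108.9742
  10     514.375       425.0819     4,250.8194
  Σ                    542.8352     4,824.6250
P = 542.8352; Macaulay duration = 4,824.6250 / 542.8352 = 8.88783 half-year periods = 4.44391 years.
Modified duration = D_Mac / (1 + y) = 4.44391 / 1.01925 = 4.35998 years.

4.360 years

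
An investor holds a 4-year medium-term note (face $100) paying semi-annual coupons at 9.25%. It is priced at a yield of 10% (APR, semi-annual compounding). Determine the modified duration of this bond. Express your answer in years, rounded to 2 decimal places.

3.26 years

Periodic yield y = 0.05. First find Macaulay duration:
  t   CF        PV=CF/(1+0.05)^t    t·PV
  1        4.625         4.4048         4.4048
  2        4.625         4.1950         8.3900
  3        4.625         3.9952        11.9857
  4        4.625         3.8050        15.2200
  5        4.625         3.6238        18.1190
  6        4.625         3.4512        20.7075
  7        4.625         3.2869        23.0083
  8      104.625        70.8143       566.5145
  Σ                     97.5763       668.3499
P = 97.5763; Macaulay duration = 668.3499 / 97.5763 = 6.84951 half-year periods = 3.42476 years.
Modified duration = D_Mac / (1 + y) = 3.42476 / 1.05 = 3.26167 years.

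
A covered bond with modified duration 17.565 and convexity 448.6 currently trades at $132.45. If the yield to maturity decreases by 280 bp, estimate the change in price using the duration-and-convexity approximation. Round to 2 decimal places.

+$88.43

Duration effect: -D_mod·Δy = -17.565 × (-0.028) = +0.491820
Convexity effect: ½·C·(Δy)² = 0.5 × 448.6 × (-0.028)² = +0.1758512
ΔP/P ≈ +0.491820 + 0.1758512 = +0.6676712
ΔP ≈ 132.45 × (+0.6676712) = +88.43305044.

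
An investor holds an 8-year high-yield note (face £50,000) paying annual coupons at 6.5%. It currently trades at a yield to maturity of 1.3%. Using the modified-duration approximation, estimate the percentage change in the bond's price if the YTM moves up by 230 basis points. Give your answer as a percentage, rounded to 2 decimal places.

-15.31%

Periodic yield y = 0.013. Modified duration first:
  t   CF        PV=CF/(1+0.013)^t    t·PV
  1     3,250.00     3,208.2922     3,208.2922
  2     3,250.00     3,167.1196     6,334.2393
  3     3,250.00     3,126.4755     9,379.4264
  4     3,250.00     3,086.3529    12,345.4115
  5     3,250.00     3,046.7452    15,233.7260
  6     3,250.00     3,007.6458    18,045.8748
  7     3,250.00     2,969.0482    20,783.3372
  8    53,250.00    48,022.4208   384,179.3666
  Σ                 69,634.1002   469,509.6739
P = 69,634.1002; D_Mac = 6.74253 yrs; D_mod = 6.74253/(1+0.013) = 6.65600 yrs.
ΔP/P ≈ -D_mod · Δy = -6.65600 × (+0.023) = -0.153088 = -15.3088%.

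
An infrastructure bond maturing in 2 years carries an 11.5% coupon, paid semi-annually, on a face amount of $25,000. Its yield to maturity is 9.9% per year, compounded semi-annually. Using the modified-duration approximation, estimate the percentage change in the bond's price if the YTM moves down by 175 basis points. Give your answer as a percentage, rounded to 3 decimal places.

+3.077%

Periodic yield y = 0.0495. Modified duration first:
  t   CF        PV=CF/(1+0.0495)^t    t·PV
  1     1,437.50     1,369.6999     1,369.6999
  2     1,437.50     1,305.0975     2,610.1951
  3     1,437.50     1,243.5422     3,730.6266
  4    26,437.50    21,791.6750    87,166.7000
  Σ                 25,710.0146    94,877.2215
P = 25,710.0146; D_Mac = 3.69028 half-year periods = 1.84514 yrs; D_mod = 1.84514/(1+0.0495) = 1.75811 yrs.
ΔP/P ≈ -D_mod · Δy = -1.75811 × (-0.0175) = +0.030767 = +3.0767%.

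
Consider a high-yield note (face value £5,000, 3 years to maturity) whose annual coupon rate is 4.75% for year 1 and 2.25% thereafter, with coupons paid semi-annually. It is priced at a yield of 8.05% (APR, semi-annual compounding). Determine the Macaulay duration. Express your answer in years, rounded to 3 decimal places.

Periodic yield y = 0.04025. Discount each cash flow and weight by its period:
  t   CF        PV=CF/(1+0.04025)^t    t·PV
  1       118.75       114.1553       114.1553
  2       118.75       109.7383       219.4766
  3        56.25        49.9700       149.9100
  4        56.25        48.0365       192.1461
  5        56.25        46.1779       230.8894
  6     5,056.25     3,990.2692    23,941.6150
  Σ                  4,358.3471    24,848.1923
Price P = Σ PV = 4,358.3471.
Macaulay duration = Σ(t·PV) / P = 24,848.1923 / 4,358.3471 = 5.70129 half-year periods.
In years: 5.70129 / 2 = 2.85064 years.

2.851 years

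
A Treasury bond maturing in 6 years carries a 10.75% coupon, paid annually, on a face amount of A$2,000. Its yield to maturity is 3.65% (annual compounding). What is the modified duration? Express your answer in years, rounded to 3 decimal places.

Periodic yield y = 0.0365. First find Macaulay duration:
  t   CF        PV=CF/(1+0.0365)^t    t·PV
  1       215.00       207.4288       207.4288
  2       215.00       200.1243       400.2486
  3       215.00       193.0770       579.2310
  4       215.00       186.2779       745.1114
  5       215.00       179.7181       898.5907
  6     2,215.00     1,786.3144    10,717.8862
  Σ                  2,752.9405    13,548.4968
P = 2,752.9405; Macaulay duration = 13,548.4968 / 2,752.9405 = 4.92146 years.
Modified duration = D_Mac / (1 + y) = 4.92146 / 1.0365 = 4.74816 years.

4.748 years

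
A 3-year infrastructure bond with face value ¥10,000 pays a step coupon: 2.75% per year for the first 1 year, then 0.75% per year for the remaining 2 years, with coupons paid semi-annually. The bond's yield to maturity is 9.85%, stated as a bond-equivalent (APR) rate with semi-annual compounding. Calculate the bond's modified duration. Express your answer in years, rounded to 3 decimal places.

2.778 years

Periodic yield y = 0.04925. First find Macaulay duration:
  t   CF        PV=CF/(1+0.04925)^t    t·PV
  1       137.50       131.0460       131.0460
  2       137.50       124.8949       249.7898
  3        37.50        32.4634        97.3903
  4        37.50        30.9396       123.7586
  5        37.50        29.4874       147.4370
  6    10,037.50     7,522.3180    45,133.9082
  Σ                  7,871.1494    45,883.3298
P = 7,871.1494; Macaulay duration = 45,883.3298 / 7,871.1494 = 5.82930 half-year periods = 2.91465 years.
Modified duration = D_Mac / (1 + y) = 2.91465 / 1.04925 = 2.77784 years.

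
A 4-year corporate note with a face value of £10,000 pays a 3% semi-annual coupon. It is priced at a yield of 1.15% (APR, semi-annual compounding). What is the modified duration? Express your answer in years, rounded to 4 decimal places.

Periodic yield y = 0.00575. First find Macaulay duration:
  t   CF        PV=CF/(1+0.00575)^t    t·PV
  1       150.00       149.1424       149.1424
  2       150.00       148.2898       296.5795
  3       150.00       147.4420       442.3259
  4       150.00       146.5990       586.3961
  5       150.00       145.7609       728.8045
  6       150.00       144.9276       869.5654
  7       150.00       144.0990     1,008.6930
  8    10,150.00     9,694.9531    77,559.6248
  Σ                 10,721.2138    81,641.1317
P = 10,721.2138; Macaulay duration = 81,641.1317 / 10,721.2138 = 7.61492 half-year periods = 3.80746 years.
Modified duration = D_Mac / (1 + y) = 3.80746 / 1.00575 = 3.78569 years.

3.7857 years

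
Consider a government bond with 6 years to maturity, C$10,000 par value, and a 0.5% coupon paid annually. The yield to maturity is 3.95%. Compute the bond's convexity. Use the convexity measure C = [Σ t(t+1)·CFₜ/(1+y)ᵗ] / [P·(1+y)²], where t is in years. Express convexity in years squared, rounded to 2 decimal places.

38.15

With y = 0.0395:
  t   CF        PV=CF/(1+0.0395)^t    t·PV        t(t+1)·PV
  1        50.00        48.1000        48.1000          96.2001
  2        50.00        46.2723        92.5446         277.6338
  3        50.00        44.5140       133.5420         534.1679
  4        50.00        42.8225       171.2900         856.4500
  5        50.00        41.1953       205.9764       1,235.8586
  6    10,050.00     7,965.6111    47,793.6666     334,555.6665
  Σ                  8,188.5152    48,445.1197     337,555.9769
P = 8,188.5152.
Convexity = Σ t(t+1)·PV / [P·(1+y)²] = 337,555.9769 / (8,188.5152 × 1.080560) = 38.14975.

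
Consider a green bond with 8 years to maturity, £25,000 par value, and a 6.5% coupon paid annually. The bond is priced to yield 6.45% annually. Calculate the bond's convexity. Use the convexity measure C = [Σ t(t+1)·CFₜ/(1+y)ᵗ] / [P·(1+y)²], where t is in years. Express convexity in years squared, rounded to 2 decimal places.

With y = 0.0645:
  t   CF        PV=CF/(1+0.0645)^t    t·PV        t(t+1)·PV
  1     1,625.00     1,526.5383     1,526.5383       3,053.0766
  2     1,625.00     1,434.0425     2,868.0851       8,604.2552
  3     1,625.00     1,347.1513     4,041.4538      16,165.8154
  4     1,625.00     1,265.5249     5,062.0997      25,310.4984
  5     1,625.00     1,188.8445     5,944.2223      35,665.3336
  6     1,625.00     1,116.8102     6,700.8612      46,906.0283
  7     1,625.00     1,049.1406     7,343.9844      58,751.8751
  8    26,625.00    16,148.2063   129,185.6508   1,162,670.8568
  Σ                 25,076.2586   162,672.8955   1,357,127.7394
P = 25,076.2586.
Convexity = Σ t(t+1)·PV / [P·(1+y)²] = 1,357,127.7394 / (25,076.2586 × 1.133160) = 47.76026.

47.76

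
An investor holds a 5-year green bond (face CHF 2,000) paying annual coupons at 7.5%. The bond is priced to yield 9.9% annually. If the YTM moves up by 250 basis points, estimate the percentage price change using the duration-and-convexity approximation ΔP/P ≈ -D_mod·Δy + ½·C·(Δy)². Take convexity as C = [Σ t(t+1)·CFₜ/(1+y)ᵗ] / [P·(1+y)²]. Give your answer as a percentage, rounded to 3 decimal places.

-9.177%

With y = 0.099:
  t   CF        PV=CF/(1+0.099)^t    t·PV        t(t+1)·PV
  1       150.00       136.4877       136.4877         272.9754
  2       150.00       124.1926       248.3853         745.1559
  3       150.00       113.0051       339.0154       1,356.0616
  4       150.00       102.8254       411.3017       2,056.5084
  5     2,150.00     1,341.0655     6,705.3276      40,231.9657
  Σ                  1,817.5764     7,840.5177      44,662.6670
P = 1,817.5764; D_Mac = 4.31372 yrs; D_mod = 3.92513 yrs; C = 20.34495.
Duration effect: -3.92513 × (+0.025) = -0.098128
Convexity effect: 0.5 × 20.34495 × (0.025)² = +0.0063578
ΔP/P ≈ -0.098128 + 0.0063578 = -0.091771 = -9.1771%.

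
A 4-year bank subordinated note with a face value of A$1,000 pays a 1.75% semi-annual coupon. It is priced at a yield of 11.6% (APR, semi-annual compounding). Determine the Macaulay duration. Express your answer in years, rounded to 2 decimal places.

3.85 years

Periodic yield y = 0.058. Discount each cash flow and weight by its period:
  t   CF        PV=CF/(1+0.058)^t    t·PV
  1         8.75         8.2703         8.2703
  2         8.75         7.8169        15.6339
  3         8.75         7.3884        22.1652
  4         8.75         6.9834        27.9335
  5         8.75         6.6005        33.0027
  6         8.75         6.2387        37.4322
  7         8.75         5.8967        41.2768
  8     1,008.75       642.5371     5,140.2968
  Σ                    691.7321     5,326.0115
Price P = Σ PV = 691.7321.
Macaulay duration = Σ(t·PV) / P = 5,326.0115 / 691.7321 = 7.69953 half-year periods.
In years: 7.69953 / 2 = 3.84976 years.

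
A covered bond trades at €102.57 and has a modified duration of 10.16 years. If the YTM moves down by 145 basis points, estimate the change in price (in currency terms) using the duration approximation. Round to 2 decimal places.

Duration approximation: ΔP/P ≈ -D_mod · Δy = -10.16 × (-0.0145) = +0.147320.
ΔP ≈ 102.57 × (+0.147320) = +15.1106124.

+€15.11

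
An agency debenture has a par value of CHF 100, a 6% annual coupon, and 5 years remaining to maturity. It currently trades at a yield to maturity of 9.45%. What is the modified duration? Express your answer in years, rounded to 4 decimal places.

4.0386 years

Periodic yield y = 0.0945. First find Macaulay duration:
  t   CF        PV=CF/(1+0.0945)^t    t·PV
  1         6.00         5.4820         5.4820
  2         6.00         5.0086        10.0173
  3         6.00         4.5762        13.7286
  4         6.00         4.1811        16.7243
  5       106.00        67.4881       337.4404
  Σ                     86.7359       383.3925
P = 86.7359; Macaulay duration = 383.3925 / 86.7359 = 4.42023 years.
Modified duration = D_Mac / (1 + y) = 4.42023 / 1.0945 = 4.03858 years.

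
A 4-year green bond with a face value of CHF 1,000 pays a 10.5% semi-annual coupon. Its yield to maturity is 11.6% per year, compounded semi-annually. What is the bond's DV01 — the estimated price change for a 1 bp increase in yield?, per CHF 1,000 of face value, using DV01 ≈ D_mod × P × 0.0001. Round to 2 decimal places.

CHF 0.31

Periodic yield y = 0.058.
  t   CF        PV=CF/(1+0.058)^t    t·PV
  1        52.50        49.6219        49.6219
  2        52.50        46.9016        93.8033
  3        52.50        44.3305       132.9914
  4        52.50        41.9003       167.6010
  5        52.50        39.6033       198.0163
  6        52.50        37.4322       224.5932
  7        52.50        35.3801       247.6610
  8     1,052.50       670.4043     5,363.2341
  Σ                    965.5741     6,477.5222
P = 965.5741; D_Mac = 6.70847 half-year periods = 3.35423 yrs; D_mod = 3.17035 yrs.
DV01 ≈ 3.17035 × 965.5741 × 0.0001 = 0.306121.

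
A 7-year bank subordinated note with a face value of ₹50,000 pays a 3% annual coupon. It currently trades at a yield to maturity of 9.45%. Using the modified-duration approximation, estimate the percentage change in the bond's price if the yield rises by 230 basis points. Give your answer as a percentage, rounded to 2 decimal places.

Periodic yield y = 0.0945. Modified duration first:
  t   CF        PV=CF/(1+0.0945)^t    t·PV
  1     1,500.00     1,370.4888     1,370.4888
  2     1,500.00     1,252.1597     2,504.3194
  3     1,500.00     1,144.0472     3,432.1417
  4     1,500.00     1,045.2693     4,181.0772
  5     1,500.00       955.0199     4,775.0996
  6     1,500.00       872.5627     5,235.3764
  7    51,500.00    27,371.3909   191,599.7366
  Σ                 34,010.9387   213,098.2398
P = 34,010.9387; D_Mac = 6.26558 yrs; D_mod = 6.26558/(1+0.0945) = 5.72460 yrs.
ΔP/P ≈ -D_mod · Δy = -5.72460 × (+0.023) = -0.131666 = -13.1666%.

-13.17%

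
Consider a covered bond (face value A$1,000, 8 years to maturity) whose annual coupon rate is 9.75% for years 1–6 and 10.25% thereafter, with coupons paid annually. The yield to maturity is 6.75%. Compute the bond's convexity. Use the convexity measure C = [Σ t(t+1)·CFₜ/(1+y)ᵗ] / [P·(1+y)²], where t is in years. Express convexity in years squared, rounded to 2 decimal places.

With y = 0.0675:
  t   CF        PV=CF/(1+0.0675)^t    t·PV        t(t+1)·PV
  1        97.50        91.3349        91.3349         182.6698
  2        97.50        85.5596       171.1192         513.3577
  3        97.50        80.1495       240.4486         961.7943
  4        97.50        75.0815       300.3261       1,501.6305
  5        97.50        70.3340       351.6699       2,110.0194
  6        97.50        65.8866       395.3198       2,767.2386
  7       102.50        64.8857       454.1996       3,633.5966
  8     1,102.50       653.7859     5,230.2869      47,072.5825
  Σ                  1,187.0177     7,234.7050      58,742.8894
P = 1,187.0177.
Convexity = Σ t(t+1)·PV / [P·(1+y)²] = 58,742.8894 / (1,187.0177 × 1.139556) = 43.42725.

43.43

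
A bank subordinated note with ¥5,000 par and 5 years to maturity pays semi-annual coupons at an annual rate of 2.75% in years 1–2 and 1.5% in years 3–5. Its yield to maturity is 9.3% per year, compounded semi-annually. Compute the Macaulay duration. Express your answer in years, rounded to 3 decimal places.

Periodic yield y = 0.0465. Discount each cash flow and weight by its period:
  t   CF        PV=CF/(1+0.0465)^t    t·PV
  1        68.75        65.6952        65.6952
  2        68.75        62.7761       125.5522
  3        68.75        59.9867       179.9601
  4        68.75        57.3213       229.2851
  5        37.50        29.8769       149.3844
  6        37.50        28.5493       171.2960
  7        37.50        27.2808       190.9654
  8        37.50        26.0686       208.5487
  9        37.50        24.9103       224.1923
  10    5,037.50     3,197.5897    31,975.8967
  Σ                  3,580.0547    33,520.7759
Price P = Σ PV = 3,580.0547.
Macaulay duration = Σ(t·PV) / P = 33,520.7759 / 3,580.0547 = 9.36320 half-year periods.
In years: 9.36320 / 2 = 4.68160 years.

4.682 years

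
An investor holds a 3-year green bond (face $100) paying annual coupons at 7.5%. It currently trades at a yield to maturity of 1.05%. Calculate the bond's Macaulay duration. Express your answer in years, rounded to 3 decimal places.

2.813 years

Periodic yield y = 0.0105. Discount each cash flow and weight by its year:
  t   CF        PV=CF/(1+0.0105)^t    t·PV
  1         7.50         7.4221         7.4221
  2         7.50         7.3449        14.6899
  3       107.50       104.1836       312.5509
  Σ                    118.9507       334.6629
Price P = Σ PV = 118.9507.
Macaulay duration = Σ(t·PV) / P = 334.6629 / 118.9507 = 2.81346 years.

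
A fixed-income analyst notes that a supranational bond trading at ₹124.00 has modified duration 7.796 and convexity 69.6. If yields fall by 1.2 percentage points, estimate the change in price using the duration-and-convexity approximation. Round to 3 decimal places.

+₹12.222

Duration effect: -D_mod·Δy = -7.796 × (-0.012) = +0.093552
Convexity effect: ½·C·(Δy)² = 0.5 × 69.6 × (-0.012)² = +0.0050112
ΔP/P ≈ +0.093552 + 0.0050112 = +0.0985632
ΔP ≈ 124.00 × (+0.0985632) = +12.2218368.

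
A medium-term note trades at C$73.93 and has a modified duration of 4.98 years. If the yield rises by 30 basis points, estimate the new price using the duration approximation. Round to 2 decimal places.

C$72.83

Duration approximation: ΔP/P ≈ -D_mod · Δy = -4.98 × (+0.003) = -0.014940.
New price ≈ 73.93 × (1 - 0.014940) = 72.8254858.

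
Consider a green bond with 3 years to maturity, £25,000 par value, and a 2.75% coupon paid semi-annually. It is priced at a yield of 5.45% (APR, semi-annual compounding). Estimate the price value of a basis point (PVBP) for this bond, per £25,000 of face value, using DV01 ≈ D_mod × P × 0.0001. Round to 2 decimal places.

Periodic yield y = 0.02725.
  t   CF        PV=CF/(1+0.02725)^t    t·PV
  1       343.75       334.6313       334.6313
  2       343.75       325.7545       651.5090
  3       343.75       317.1132       951.3395
  4       343.75       308.7011     1,234.8042
  5       343.75       300.5121     1,502.5605
  6    25,343.75    21,568.2037   129,409.2221
  Σ                 23,154.9158   134,084.0665
P = 23,154.9158; D_Mac = 5.79074 half-year periods = 2.89537 yrs; D_mod = 2.81856 yrs.
DV01 ≈ 2.81856 × 23,154.9158 × 0.0001 = 6.526360.

£6.53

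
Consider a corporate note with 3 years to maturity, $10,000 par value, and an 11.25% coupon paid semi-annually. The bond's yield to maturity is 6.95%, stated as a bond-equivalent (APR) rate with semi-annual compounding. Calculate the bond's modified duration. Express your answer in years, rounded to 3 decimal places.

2.561 years

Periodic yield y = 0.03475. First find Macaulay duration:
  t   CF        PV=CF/(1+0.03475)^t    t·PV
  1       562.50       543.6096       543.6096
  2       562.50       525.3535     1,050.7071
  3       562.50       507.7106     1,523.1318
  4       562.50       490.6601     1,962.6406
  5       562.50       474.1823     2,370.9116
  6    10,562.50     8,605.0641    51,630.3848
  Σ                 11,146.5803    59,081.3854
P = 11,146.5803; Macaulay duration = 59,081.3854 / 11,146.5803 = 5.30040 half-year periods = 2.65020 years.
Modified duration = D_Mac / (1 + y) = 2.65020 / 1.03475 = 2.56120 years.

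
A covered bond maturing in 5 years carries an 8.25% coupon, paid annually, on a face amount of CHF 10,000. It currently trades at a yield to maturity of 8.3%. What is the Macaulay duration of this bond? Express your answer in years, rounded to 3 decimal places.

Periodic yield y = 0.083. Discount each cash flow and weight by its year:
  t   CF        PV=CF/(1+0.083)^t    t·PV
  1       825.00       761.7729       761.7729
  2       825.00       703.3914     1,406.7827
  3       825.00       649.4842     1,948.4525
  4       825.00       599.7084     2,398.8335
  5    10,825.00     7,265.8365    36,329.1826
  Σ                  9,980.1933    42,845.0243
Price P = Σ PV = 9,980.1933.
Macaulay duration = Σ(t·PV) / P = 42,845.0243 / 9,980.1933 = 4.29301 years.

4.293 years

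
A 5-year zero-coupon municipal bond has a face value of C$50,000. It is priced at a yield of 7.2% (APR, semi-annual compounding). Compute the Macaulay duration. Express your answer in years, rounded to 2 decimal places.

A zero-coupon bond has a single cash flow at maturity, so its Macaulay duration equals its maturity: 5 years.
(Equivalently: 10 semi-annual periods ÷ 2 = 5 years.)

5.00 years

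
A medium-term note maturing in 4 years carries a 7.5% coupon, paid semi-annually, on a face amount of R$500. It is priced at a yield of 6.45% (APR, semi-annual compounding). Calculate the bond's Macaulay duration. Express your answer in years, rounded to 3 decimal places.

3.539 years

Periodic yield y = 0.03225. Discount each cash flow and weight by its period:
  t   CF        PV=CF/(1+0.03225)^t    t·PV
  1        18.75        18.1642        18.1642
  2        18.75        17.5967        35.1934
  3        18.75        17.0469        51.1408
  4        18.75        16.5144        66.0574
  5        18.75        15.9984        79.9920
  6        18.75        15.4986        92.9915
  7        18.75        15.0144       105.1006
  8       518.75       402.4195     3,219.3557
  Σ                    518.2530     3,667.9957
Price P = Σ PV = 518.2530.
Macaulay duration = Σ(t·PV) / P = 3,667.9957 / 518.2530 = 7.07762 half-year periods.
In years: 7.07762 / 2 = 3.53881 years.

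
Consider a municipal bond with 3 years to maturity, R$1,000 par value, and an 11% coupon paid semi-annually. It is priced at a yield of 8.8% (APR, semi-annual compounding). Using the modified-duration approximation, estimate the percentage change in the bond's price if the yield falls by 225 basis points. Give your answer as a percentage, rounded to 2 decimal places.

+5.70%

Periodic yield y = 0.044. Modified duration first:
  t   CF        PV=CF/(1+0.044)^t    t·PV
  1        55.00        52.6820        52.6820
  2        55.00        50.4617       100.9234
  3        55.00        48.3349       145.0048
  4        55.00        46.2978       185.1913
  5        55.00        44.3466       221.7329
  6     1,055.00       814.7971     4,888.7825
  Σ                  1,056.9201     5,594.3170
P = 1,056.9201; D_Mac = 5.29304 half-year periods = 2.64652 yrs; D_mod = 2.64652/(1+0.044) = 2.53498 yrs.
ΔP/P ≈ -D_mod · Δy = -2.53498 × (-0.0225) = +0.057037 = +5.7037%.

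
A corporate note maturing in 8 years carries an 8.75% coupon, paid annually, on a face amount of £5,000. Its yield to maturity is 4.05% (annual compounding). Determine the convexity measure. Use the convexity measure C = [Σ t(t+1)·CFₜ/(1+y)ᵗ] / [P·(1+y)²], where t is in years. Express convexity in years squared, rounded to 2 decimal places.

48.32

With y = 0.0405:
  t   CF        PV=CF/(1+0.0405)^t    t·PV        t(t+1)·PV
  1       437.50       420.4709       420.4709         840.9419
  2       437.50       404.1047       808.2094       2,424.6281
  3       437.50       388.3755     1,165.1264       4,660.5058
  4       437.50       373.2585     1,493.0340       7,465.1702
  5       437.50       358.7299     1,793.6497      10,761.8984
  6       437.50       344.7669     2,068.6013      14,480.2093
  7       437.50       331.3473     2,319.4313      18,555.4501
  8     5,437.50     3,957.8797    31,663.0379     284,967.3410
  Σ                  6,578.9335    41,731.5610     344,156.1448
P = 6,578.9335.
Convexity = Σ t(t+1)·PV / [P·(1+y)²] = 344,156.1448 / (6,578.9335 × 1.082640) = 48.31877.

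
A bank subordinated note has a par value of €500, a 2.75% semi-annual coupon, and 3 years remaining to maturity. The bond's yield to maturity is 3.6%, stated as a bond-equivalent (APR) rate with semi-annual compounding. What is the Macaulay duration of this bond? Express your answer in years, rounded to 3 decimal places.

2.899 years

Periodic yield y = 0.018. Discount each cash flow and weight by its period:
  t   CF        PV=CF/(1+0.018)^t    t·PV
  1        6.875         6.7534         6.7534
  2        6.875         6.6340        13.2681
  3        6.875         6.5167        19.5502
  4        6.875         6.4015        25.6060
  5        6.875         6.2883        31.4415
  6      506.875       455.4222     2,732.5332
  Σ                    488.0162     2,829.1524
Price P = Σ PV = 488.0162.
Macaulay duration = Σ(t·PV) / P = 2,829.1524 / 488.0162 = 5.79725 half-year periods.
In years: 5.79725 / 2 = 2.89863 years.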